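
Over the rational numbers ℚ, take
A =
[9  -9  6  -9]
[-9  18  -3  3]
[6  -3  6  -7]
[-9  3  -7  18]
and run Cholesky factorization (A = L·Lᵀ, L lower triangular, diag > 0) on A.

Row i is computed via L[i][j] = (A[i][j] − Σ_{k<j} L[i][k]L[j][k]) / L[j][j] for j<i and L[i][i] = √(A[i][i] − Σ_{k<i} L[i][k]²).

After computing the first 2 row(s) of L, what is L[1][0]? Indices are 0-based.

Step 1: L[0][0] = √(9) = 3.
  L[1][0] = (-9) / L[0][0] = -3.
Step 2: L[1][1] = √(9) = 3.

L[1][0] = -3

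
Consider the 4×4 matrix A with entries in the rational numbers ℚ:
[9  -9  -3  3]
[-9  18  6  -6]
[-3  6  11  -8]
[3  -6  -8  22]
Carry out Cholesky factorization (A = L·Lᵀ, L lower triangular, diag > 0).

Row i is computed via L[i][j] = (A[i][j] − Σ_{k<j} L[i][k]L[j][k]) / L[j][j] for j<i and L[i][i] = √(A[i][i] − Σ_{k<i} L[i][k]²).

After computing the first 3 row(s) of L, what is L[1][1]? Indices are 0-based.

L[1][1] = 3

Step 1: L[0][0] = √(9) = 3.
  L[1][0] = (-9) / L[0][0] = -3.
Step 2: L[1][1] = √(9) = 3.
  L[2][0] = (-3) / L[0][0] = -1.
  L[2][1] = (3) / L[1][1] = 1.
Step 3: L[2][2] = √(9) = 3.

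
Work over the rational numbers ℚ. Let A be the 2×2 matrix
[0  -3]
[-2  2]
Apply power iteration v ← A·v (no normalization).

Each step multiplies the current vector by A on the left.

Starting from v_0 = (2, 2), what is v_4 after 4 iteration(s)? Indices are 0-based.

v_0 = (2, 2).
v_1 = A·v_0 = (-6, 0).
v_2 = A·v_1 = (0, 12).
v_3 = A·v_2 = (-36, 24).
v_4 = A·v_3 = (-72, 120).

v_4 = (-72, 120)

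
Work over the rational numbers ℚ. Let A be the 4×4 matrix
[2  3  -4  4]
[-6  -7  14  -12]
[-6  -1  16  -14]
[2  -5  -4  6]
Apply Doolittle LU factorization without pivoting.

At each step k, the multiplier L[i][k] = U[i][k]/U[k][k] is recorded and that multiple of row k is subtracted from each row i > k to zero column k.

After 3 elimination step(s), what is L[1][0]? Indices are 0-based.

L[1][0] = -3

k=0: U[0][0]=2
  eliminate (1,0): mult=-3, new row 1: (0, 2, 2, 0); set L[1][0]=-3
  eliminate (2,0): mult=-3, new row 2: (0, 8, 4, -2); set L[2][0]=-3
  eliminate (3,0): mult=1, new row 3: (0, -8, 0, 2); set L[3][0]=1
k=1: U[1][1]=2
  eliminate (2,1): mult=4, new row 2: (0, 0, -4, -2); set L[2][1]=4
  eliminate (3,1): mult=-4, new row 3: (0, 0, 8, 2); set L[3][1]=-4
k=2: U[2][2]=-4
  eliminate (3,2): mult=-2, new row 3: (0, 0, 0, -2); set L[3][2]=-2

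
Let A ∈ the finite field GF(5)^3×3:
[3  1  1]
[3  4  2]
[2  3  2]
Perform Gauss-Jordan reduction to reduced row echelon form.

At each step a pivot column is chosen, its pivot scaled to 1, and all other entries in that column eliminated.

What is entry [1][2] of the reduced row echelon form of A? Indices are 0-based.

M[1][2] = 2

[1] R0 /= 3  ⇒  (1, 2, 2)
     R1 -= 3·R0  ⇒  (0, 3, 1)
     R2 -= 2·R0  ⇒  (0, 4, 3)
[2] R1 /= 3  ⇒  (0, 1, 2)
     R0 -= 2·R1  ⇒  (1, 0, 3)
     R2 -= 4·R1  ⇒  (0, 0, 0)
column 2 empty below row 2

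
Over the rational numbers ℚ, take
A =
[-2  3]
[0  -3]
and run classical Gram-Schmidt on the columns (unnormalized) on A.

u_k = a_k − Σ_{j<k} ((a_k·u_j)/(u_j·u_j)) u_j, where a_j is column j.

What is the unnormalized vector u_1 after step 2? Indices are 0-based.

u_1 = (0, -3)

Step 1: u_0 = a_0 = (-2, 0).
Step 2: u_1 = a_1 − (-3/2)·u_0 = (0, -3).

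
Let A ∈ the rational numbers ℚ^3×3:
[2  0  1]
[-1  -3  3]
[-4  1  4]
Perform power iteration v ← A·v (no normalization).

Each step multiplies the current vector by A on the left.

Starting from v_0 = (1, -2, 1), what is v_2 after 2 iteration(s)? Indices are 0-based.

v_2 = (4, -33, -12)

v_0 = (1, -2, 1).
v_1 = A·v_0 = (3, 8, -2).
v_2 = A·v_1 = (4, -33, -12).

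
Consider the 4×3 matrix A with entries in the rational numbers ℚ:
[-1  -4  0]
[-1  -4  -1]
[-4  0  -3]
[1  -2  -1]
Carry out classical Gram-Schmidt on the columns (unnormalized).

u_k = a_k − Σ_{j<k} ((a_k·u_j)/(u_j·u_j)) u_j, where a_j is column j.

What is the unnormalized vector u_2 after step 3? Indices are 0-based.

Step 1: u_0 = a_0 = (-1, -1, -4, 1).
Step 2: u_1 = a_1 − (6/19)·u_0 = (-70/19, -70/19, 24/19, -44/19).
Step 3: u_2 = a_2 − (12/19)·u_0 − (7/108)·u_1 = (47/54, -7/54, -5/9, -40/27).

u_2 = (47/54, -7/54, -5/9, -40/27)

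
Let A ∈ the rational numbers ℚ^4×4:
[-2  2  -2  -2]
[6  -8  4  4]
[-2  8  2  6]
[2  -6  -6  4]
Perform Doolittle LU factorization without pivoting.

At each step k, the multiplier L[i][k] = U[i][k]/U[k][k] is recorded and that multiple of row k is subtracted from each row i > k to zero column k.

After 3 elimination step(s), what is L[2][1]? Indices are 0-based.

k=0: U[0][0]=-2
  eliminate (1,0): mult=-3, new row 1: (0, -2, -2, -2); set L[1][0]=-3
  eliminate (2,0): mult=1, new row 2: (0, 6, 4, 8); set L[2][0]=1
  eliminate (3,0): mult=-1, new row 3: (0, -4, -8, 2); set L[3][0]=-1
k=1: U[1][1]=-2
  eliminate (2,1): mult=-3, new row 2: (0, 0, -2, 2); set L[2][1]=-3
  eliminate (3,1): mult=2, new row 3: (0, 0, -4, 6); set L[3][1]=2
k=2: U[2][2]=-2
  eliminate (3,2): mult=2, new row 3: (0, 0, 0, 2); set L[3][2]=2

L[2][1] = -3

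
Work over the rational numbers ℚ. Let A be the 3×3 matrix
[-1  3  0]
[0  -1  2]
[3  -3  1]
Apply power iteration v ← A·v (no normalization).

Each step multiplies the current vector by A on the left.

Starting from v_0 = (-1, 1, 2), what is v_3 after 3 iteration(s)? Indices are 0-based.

v_3 = (-38, 9, 47)

v_0 = (-1, 1, 2).
v_1 = A·v_0 = (4, 3, -4).
v_2 = A·v_1 = (5, -11, -1).
v_3 = A·v_2 = (-38, 9, 47).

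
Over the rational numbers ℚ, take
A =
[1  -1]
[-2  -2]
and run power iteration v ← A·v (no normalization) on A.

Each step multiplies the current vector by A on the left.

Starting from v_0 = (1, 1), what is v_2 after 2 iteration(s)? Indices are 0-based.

v_0 = (1, 1).
v_1 = A·v_0 = (0, -4).
v_2 = A·v_1 = (4, 8).

v_2 = (4, 8)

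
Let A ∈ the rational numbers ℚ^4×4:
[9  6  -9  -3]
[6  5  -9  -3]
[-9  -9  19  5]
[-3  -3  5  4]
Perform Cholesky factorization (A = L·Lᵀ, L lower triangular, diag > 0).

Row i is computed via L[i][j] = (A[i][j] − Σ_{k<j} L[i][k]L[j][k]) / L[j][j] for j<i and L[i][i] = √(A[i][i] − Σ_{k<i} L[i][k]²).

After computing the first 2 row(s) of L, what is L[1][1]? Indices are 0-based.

L[1][1] = 1

Step 1: L[0][0] = √(9) = 3.
  L[1][0] = (6) / L[0][0] = 2.
Step 2: L[1][1] = √(1) = 1.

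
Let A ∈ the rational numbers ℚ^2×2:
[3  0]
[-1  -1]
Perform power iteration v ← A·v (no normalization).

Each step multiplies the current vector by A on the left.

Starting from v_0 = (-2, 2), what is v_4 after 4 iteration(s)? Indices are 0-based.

v_0 = (-2, 2).
v_1 = A·v_0 = (-6, 0).
v_2 = A·v_1 = (-18, 6).
v_3 = A·v_2 = (-54, 12).
v_4 = A·v_3 = (-162, 42).

v_4 = (-162, 42)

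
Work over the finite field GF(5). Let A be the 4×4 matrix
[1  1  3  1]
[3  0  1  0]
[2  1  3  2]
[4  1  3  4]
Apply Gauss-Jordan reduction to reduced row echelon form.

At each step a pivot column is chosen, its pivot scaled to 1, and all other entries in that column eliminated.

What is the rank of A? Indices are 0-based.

rank = 3

step 1: normalize row 0 (÷1) = (1, 1, 3, 1)
  row 1: subtract 3×row0 = (0, 2, 2, 2)
  row 2: subtract 2×row0 = (0, 4, 2, 0)
  row 3: subtract 4×row0 = (0, 2, 1, 0)
step 2: normalize row 1 (÷2) = (0, 1, 1, 1)
  row 0: subtract 1×row1 = (1, 0, 2, 0)
  row 2: subtract 4×row1 = (0, 0, 3, 1)
  row 3: subtract 2×row1 = (0, 0, 4, 3)
step 3: normalize row 2 (÷3) = (0, 0, 1, 2)
  row 0: subtract 2×row2 = (1, 0, 0, 1)
  row 1: subtract 1×row2 = (0, 1, 0, 4)
  row 3: subtract 4×row2 = (0, 0, 0, 0)
skip col 3 (zero from row 3)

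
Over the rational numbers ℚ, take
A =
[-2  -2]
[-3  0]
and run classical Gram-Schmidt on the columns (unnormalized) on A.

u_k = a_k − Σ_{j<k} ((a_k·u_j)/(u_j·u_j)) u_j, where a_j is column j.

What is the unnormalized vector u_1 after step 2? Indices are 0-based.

u_1 = (-18/13, 12/13)

Step 1: u_0 = a_0 = (-2, -3).
Step 2: u_1 = a_1 − (4/13)·u_0 = (-18/13, 12/13).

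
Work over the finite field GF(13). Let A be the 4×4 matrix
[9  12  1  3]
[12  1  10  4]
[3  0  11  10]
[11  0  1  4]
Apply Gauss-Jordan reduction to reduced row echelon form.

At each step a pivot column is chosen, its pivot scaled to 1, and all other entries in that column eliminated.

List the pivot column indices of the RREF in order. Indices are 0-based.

pivot columns: 0, 1, 2, 3

pivot(0,0)=9: scale R0 → (1, 10, 3, 9)
  clear (1,0): R1 −= (12)R0 → (0, 11, 0, 0)
  clear (2,0): R2 −= (3)R0 → (0, 9, 2, 9)
  clear (3,0): R3 −= (11)R0 → (0, 7, 7, 9)
pivot(1,1)=11: scale R1 → (0, 1, 0, 0)
  clear (0,1): R0 −= (10)R1 → (1, 0, 3, 9)
  clear (2,1): R2 −= (9)R1 → (0, 0, 2, 9)
  clear (3,1): R3 −= (7)R1 → (0, 0, 7, 9)
pivot(2,2)=2: scale R2 → (0, 0, 1, 11)
  clear (0,2): R0 −= (3)R2 → (1, 0, 0, 2)
  clear (3,2): R3 −= (7)R2 → (0, 0, 0, 10)
pivot(3,3)=10: scale R3 → (0, 0, 0, 1)
  clear (0,3): R0 −= (2)R3 → (1, 0, 0, 0)
  clear (2,3): R2 −= (11)R3 → (0, 0, 1, 0)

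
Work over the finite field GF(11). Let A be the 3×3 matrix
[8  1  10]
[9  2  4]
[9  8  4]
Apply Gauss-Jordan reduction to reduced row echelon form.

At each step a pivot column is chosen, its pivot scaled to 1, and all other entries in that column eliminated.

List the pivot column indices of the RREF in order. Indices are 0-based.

pivot columns: 0, 1, 2

step 1: normalize row 0 (÷8) = (1, 7, 4)
  row 1: subtract 9×row0 = (0, 5, 1)
  row 2: subtract 9×row0 = (0, 0, 1)
step 2: normalize row 1 (÷5) = (0, 1, 9)
  row 0: subtract 7×row1 = (1, 0, 7)
step 3: normalize row 2 (÷1) = (0, 0, 1)
  row 0: subtract 7×row2 = (1, 0, 0)
  row 1: subtract 9×row2 = (0, 1, 0)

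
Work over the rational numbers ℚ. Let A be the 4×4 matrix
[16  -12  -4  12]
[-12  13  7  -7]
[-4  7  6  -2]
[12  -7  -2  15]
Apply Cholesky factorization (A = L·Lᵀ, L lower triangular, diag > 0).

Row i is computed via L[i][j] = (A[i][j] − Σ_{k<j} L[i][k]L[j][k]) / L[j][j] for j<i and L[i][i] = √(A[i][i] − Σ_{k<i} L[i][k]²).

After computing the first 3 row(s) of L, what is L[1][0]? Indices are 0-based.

L[1][0] = -3

Step 1: L[0][0] = √(16) = 4.
  L[1][0] = (-12) / L[0][0] = -3.
Step 2: L[1][1] = √(4) = 2.
  L[2][0] = (-4) / L[0][0] = -1.
  L[2][1] = (4) / L[1][1] = 2.
Step 3: L[2][2] = √(1) = 1.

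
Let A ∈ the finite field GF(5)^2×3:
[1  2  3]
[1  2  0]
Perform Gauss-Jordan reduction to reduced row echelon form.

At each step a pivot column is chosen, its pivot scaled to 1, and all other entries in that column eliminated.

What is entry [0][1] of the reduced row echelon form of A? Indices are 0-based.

M[0][1] = 2

step 1: normalize row 0 (÷1) = (1, 2, 3)
  row 1: subtract 1×row0 = (0, 0, 2)
skip col 1 (zero from row 1)
step 2: normalize row 1 (÷2) = (0, 0, 1)
  row 0: subtract 3×row1 = (1, 2, 0)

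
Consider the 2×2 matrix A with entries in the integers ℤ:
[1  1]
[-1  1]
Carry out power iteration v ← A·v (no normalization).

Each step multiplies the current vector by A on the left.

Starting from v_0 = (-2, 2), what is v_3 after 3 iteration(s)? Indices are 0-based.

v_3 = (8, 0)

v_0 = (-2, 2).
v_1 = A·v_0 = (0, 4).
v_2 = A·v_1 = (4, 4).
v_3 = A·v_2 = (8, 0).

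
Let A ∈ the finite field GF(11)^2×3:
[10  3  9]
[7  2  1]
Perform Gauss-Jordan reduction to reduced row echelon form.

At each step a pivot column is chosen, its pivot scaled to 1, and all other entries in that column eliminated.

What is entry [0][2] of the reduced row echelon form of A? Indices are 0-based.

step 1: normalize row 0 (÷10) = (1, 8, 2)
  row 1: subtract 7×row0 = (0, 1, 9)
step 2: normalize row 1 (÷1) = (0, 1, 9)
  row 0: subtract 8×row1 = (1, 0, 7)

M[0][2] = 7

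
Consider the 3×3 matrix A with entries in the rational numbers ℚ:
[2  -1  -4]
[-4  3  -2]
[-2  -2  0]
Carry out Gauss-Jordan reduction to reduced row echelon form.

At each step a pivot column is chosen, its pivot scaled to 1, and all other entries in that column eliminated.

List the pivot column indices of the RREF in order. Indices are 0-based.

pivot columns: 0, 1, 2

step 1: normalize row 0 (÷2) = (1, -1/2, -2)
  row 1: subtract -4×row0 = (0, 1, -10)
  row 2: subtract -2×row0 = (0, -3, -4)
step 2: normalize row 1 (÷1) = (0, 1, -10)
  row 0: subtract -1/2×row1 = (1, 0, -7)
  row 2: subtract -3×row1 = (0, 0, -34)
step 3: normalize row 2 (÷-34) = (0, 0, 1)
  row 0: subtract -7×row2 = (1, 0, 0)
  row 1: subtract -10×row2 = (0, 1, 0)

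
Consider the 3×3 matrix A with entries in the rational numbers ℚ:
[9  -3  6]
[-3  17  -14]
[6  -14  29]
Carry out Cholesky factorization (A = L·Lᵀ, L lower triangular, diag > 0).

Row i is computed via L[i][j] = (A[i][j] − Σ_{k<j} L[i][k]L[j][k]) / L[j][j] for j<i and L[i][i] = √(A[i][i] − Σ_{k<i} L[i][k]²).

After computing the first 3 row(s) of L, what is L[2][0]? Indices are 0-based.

Step 1: L[0][0] = √(9) = 3.
  L[1][0] = (-3) / L[0][0] = -1.
Step 2: L[1][1] = √(16) = 4.
  L[2][0] = (6) / L[0][0] = 2.
  L[2][1] = (-12) / L[1][1] = -3.
Step 3: L[2][2] = √(16) = 4.

L[2][0] = 2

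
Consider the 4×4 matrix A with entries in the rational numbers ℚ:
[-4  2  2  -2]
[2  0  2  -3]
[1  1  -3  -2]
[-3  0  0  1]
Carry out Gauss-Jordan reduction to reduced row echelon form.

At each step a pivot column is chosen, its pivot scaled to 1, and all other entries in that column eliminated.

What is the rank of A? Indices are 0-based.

rank = 4

step 1: normalize row 0 (÷-4) = (1, -1/2, -1/2, 1/2)
  row 1: subtract 2×row0 = (0, 1, 3, -4)
  row 2: subtract 1×row0 = (0, 3/2, -5/2, -5/2)
  row 3: subtract -3×row0 = (0, -3/2, -3/2, 5/2)
step 2: normalize row 1 (÷1) = (0, 1, 3, -4)
  row 0: subtract -1/2×row1 = (1, 0, 1, -3/2)
  row 2: subtract 3/2×row1 = (0, 0, -7, 7/2)
  row 3: subtract -3/2×row1 = (0, 0, 3, -7/2)
step 3: normalize row 2 (÷-7) = (0, 0, 1, -1/2)
  row 0: subtract 1×row2 = (1, 0, 0, -1)
  row 1: subtract 3×row2 = (0, 1, 0, -5/2)
  row 3: subtract 3×row2 = (0, 0, 0, -2)
step 4: normalize row 3 (÷-2) = (0, 0, 0, 1)
  row 0: subtract -1×row3 = (1, 0, 0, 0)
  row 1: subtract -5/2×row3 = (0, 1, 0, 0)
  row 2: subtract -1/2×row3 = (0, 0, 1, 0)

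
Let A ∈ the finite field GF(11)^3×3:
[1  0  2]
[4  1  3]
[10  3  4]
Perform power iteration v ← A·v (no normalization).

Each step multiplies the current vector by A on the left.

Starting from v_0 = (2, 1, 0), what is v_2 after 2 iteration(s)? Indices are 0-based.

v_0 = (2, 1, 0).
v_1 = A·v_0 = (2, 9, 1).
v_2 = A·v_1 = (4, 9, 7).

v_2 = (4, 9, 7)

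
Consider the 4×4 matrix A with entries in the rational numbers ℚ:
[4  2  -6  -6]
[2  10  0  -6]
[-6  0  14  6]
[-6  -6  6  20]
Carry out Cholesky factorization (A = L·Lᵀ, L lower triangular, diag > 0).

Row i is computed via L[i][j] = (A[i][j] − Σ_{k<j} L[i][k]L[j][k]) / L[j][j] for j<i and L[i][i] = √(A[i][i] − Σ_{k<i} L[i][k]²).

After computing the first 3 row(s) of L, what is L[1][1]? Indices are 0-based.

L[1][1] = 3

Step 1: L[0][0] = √(4) = 2.
  L[1][0] = (2) / L[0][0] = 1.
Step 2: L[1][1] = √(9) = 3.
  L[2][0] = (-6) / L[0][0] = -3.
  L[2][1] = (3) / L[1][1] = 1.
Step 3: L[2][2] = √(4) = 2.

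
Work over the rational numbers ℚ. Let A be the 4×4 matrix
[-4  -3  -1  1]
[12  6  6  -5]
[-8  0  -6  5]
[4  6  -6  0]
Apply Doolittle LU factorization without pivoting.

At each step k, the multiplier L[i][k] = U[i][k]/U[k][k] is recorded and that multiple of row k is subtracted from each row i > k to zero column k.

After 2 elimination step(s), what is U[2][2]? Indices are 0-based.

U[2][2] = 2

[col 0] pivot -4
  R1 -= -3*R0 → (0, -3, 3, -2)  (L[1][0] := -3)
  R2 -= 2*R0 → (0, 6, -4, 3)  (L[2][0] := 2)
  R3 -= -1*R0 → (0, 3, -7, 1)  (L[3][0] := -1)
[col 1] pivot -3
  R2 -= -2*R1 → (0, 0, 2, -1)  (L[2][1] := -2)
  R3 -= -1*R1 → (0, 0, -4, -1)  (L[3][1] := -1)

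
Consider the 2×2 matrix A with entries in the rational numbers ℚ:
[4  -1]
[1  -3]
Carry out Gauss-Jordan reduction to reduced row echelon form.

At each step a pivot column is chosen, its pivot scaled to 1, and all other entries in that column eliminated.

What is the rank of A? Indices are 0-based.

step 1: normalize row 0 (÷4) = (1, -1/4)
  row 1: subtract 1×row0 = (0, -11/4)
step 2: normalize row 1 (÷-11/4) = (0, 1)
  row 0: subtract -1/4×row1 = (1, 0)

rank = 2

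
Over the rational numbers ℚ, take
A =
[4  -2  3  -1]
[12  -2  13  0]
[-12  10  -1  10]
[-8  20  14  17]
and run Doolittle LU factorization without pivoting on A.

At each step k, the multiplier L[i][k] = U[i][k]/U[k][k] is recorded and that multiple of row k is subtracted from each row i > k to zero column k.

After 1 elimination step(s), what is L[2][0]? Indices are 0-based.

[col 0] pivot 4
  R1 -= 3*R0 → (0, 4, 4, 3)  (L[1][0] := 3)
  R2 -= -3*R0 → (0, 4, 8, 7)  (L[2][0] := -3)
  R3 -= -2*R0 → (0, 16, 20, 15)  (L[3][0] := -2)

L[2][0] = -3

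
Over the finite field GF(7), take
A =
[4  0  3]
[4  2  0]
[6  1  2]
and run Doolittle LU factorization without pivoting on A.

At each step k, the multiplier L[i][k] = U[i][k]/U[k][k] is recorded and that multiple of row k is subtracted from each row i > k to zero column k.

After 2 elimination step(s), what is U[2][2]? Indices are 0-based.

U[2][2] = 6

[col 0] pivot 4
  R1 -= 1*R0 → (0, 2, 4)  (L[1][0] := 1)
  R2 -= 5*R0 → (0, 1, 1)  (L[2][0] := 5)
[col 1] pivot 2
  R2 -= 4*R1 → (0, 0, 6)  (L[2][1] := 4)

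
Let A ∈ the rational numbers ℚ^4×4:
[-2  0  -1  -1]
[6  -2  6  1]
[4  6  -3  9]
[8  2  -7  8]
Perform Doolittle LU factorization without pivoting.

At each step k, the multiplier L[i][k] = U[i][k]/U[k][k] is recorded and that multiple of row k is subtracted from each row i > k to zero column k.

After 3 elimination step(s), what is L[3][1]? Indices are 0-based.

k=0: U[0][0]=-2
  eliminate (1,0): mult=-3, new row 1: (0, -2, 3, -2); set L[1][0]=-3
  eliminate (2,0): mult=-2, new row 2: (0, 6, -5, 7); set L[2][0]=-2
  eliminate (3,0): mult=-4, new row 3: (0, 2, -11, 4); set L[3][0]=-4
k=1: U[1][1]=-2
  eliminate (2,1): mult=-3, new row 2: (0, 0, 4, 1); set L[2][1]=-3
  eliminate (3,1): mult=-1, new row 3: (0, 0, -8, 2); set L[3][1]=-1
k=2: U[2][2]=4
  eliminate (3,2): mult=-2, new row 3: (0, 0, 0, 4); set L[3][2]=-2

L[3][1] = -1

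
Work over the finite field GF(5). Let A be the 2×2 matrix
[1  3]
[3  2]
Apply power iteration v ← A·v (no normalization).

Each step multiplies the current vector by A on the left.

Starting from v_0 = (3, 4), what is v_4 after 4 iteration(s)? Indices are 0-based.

v_4 = (1, 1)

v_0 = (3, 4).
v_1 = A·v_0 = (0, 2).
v_2 = A·v_1 = (1, 4).
v_3 = A·v_2 = (3, 1).
v_4 = A·v_3 = (1, 1).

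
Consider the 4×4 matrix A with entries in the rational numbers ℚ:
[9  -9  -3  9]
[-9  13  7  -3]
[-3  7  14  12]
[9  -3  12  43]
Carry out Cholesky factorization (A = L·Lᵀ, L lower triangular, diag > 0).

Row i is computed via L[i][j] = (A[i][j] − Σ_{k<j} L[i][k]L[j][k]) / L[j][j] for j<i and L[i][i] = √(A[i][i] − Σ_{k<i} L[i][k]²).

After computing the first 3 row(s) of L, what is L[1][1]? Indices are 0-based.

Step 1: L[0][0] = √(9) = 3.
  L[1][0] = (-9) / L[0][0] = -3.
Step 2: L[1][1] = √(4) = 2.
  L[2][0] = (-3) / L[0][0] = -1.
  L[2][1] = (4) / L[1][1] = 2.
Step 3: L[2][2] = √(9) = 3.

L[1][1] = 2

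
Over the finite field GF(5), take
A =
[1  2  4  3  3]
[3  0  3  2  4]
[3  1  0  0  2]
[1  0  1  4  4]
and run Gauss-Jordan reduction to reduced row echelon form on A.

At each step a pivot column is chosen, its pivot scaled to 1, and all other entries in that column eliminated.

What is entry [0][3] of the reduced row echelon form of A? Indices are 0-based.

[1] R0 /= 1  ⇒  (1, 2, 4, 3, 3)
     R1 -= 3·R0  ⇒  (0, 4, 1, 3, 0)
     R2 -= 3·R0  ⇒  (0, 0, 3, 1, 3)
     R3 -= 1·R0  ⇒  (0, 3, 2, 1, 1)
[2] R1 /= 4  ⇒  (0, 1, 4, 2, 0)
     R0 -= 2·R1  ⇒  (1, 0, 1, 4, 3)
     R3 -= 3·R1  ⇒  (0, 0, 0, 0, 1)
[3] R2 /= 3  ⇒  (0, 0, 1, 2, 1)
     R0 -= 1·R2  ⇒  (1, 0, 0, 2, 2)
     R1 -= 4·R2  ⇒  (0, 1, 0, 4, 1)
column 3 empty below row 3
[4] R3 /= 1  ⇒  (0, 0, 0, 0, 1)
     R0 -= 2·R3  ⇒  (1, 0, 0, 2, 0)
     R1 -= 1·R3  ⇒  (0, 1, 0, 4, 0)
     R2 -= 1·R3  ⇒  (0, 0, 1, 2, 0)

M[0][3] = 2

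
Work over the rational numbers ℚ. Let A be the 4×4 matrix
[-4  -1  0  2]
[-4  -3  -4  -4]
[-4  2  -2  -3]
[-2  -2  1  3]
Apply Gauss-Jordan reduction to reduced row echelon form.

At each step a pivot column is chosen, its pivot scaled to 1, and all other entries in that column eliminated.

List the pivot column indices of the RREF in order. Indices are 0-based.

pivot columns: 0, 1, 2, 3

pivot(0,0)=-4: scale R0 → (1, 1/4, 0, -1/2)
  clear (1,0): R1 −= (-4)R0 → (0, -2, -4, -6)
  clear (2,0): R2 −= (-4)R0 → (0, 3, -2, -5)
  clear (3,0): R3 −= (-2)R0 → (0, -3/2, 1, 2)
pivot(1,1)=-2: scale R1 → (0, 1, 2, 3)
  clear (0,1): R0 −= (1/4)R1 → (1, 0, -1/2, -5/4)
  clear (2,1): R2 −= (3)R1 → (0, 0, -8, -14)
  clear (3,1): R3 −= (-3/2)R1 → (0, 0, 4, 13/2)
pivot(2,2)=-8: scale R2 → (0, 0, 1, 7/4)
  clear (0,2): R0 −= (-1/2)R2 → (1, 0, 0, -3/8)
  clear (1,2): R1 −= (2)R2 → (0, 1, 0, -1/2)
  clear (3,2): R3 −= (4)R2 → (0, 0, 0, -1/2)
pivot(3,3)=-1/2: scale R3 → (0, 0, 0, 1)
  clear (0,3): R0 −= (-3/8)R3 → (1, 0, 0, 0)
  clear (1,3): R1 −= (-1/2)R3 → (0, 1, 0, 0)
  clear (2,3): R2 −= (7/4)R3 → (0, 0, 1, 0)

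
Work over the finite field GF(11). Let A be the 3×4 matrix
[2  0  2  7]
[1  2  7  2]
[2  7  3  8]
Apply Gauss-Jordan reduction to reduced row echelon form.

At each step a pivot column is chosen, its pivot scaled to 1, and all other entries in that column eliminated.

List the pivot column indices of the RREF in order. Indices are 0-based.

step 1: normalize row 0 (÷2) = (1, 0, 1, 9)
  row 1: subtract 1×row0 = (0, 2, 6, 4)
  row 2: subtract 2×row0 = (0, 7, 1, 1)
step 2: normalize row 1 (÷2) = (0, 1, 3, 2)
  row 2: subtract 7×row1 = (0, 0, 2, 9)
step 3: normalize row 2 (÷2) = (0, 0, 1, 10)
  row 0: subtract 1×row2 = (1, 0, 0, 10)
  row 1: subtract 3×row2 = (0, 1, 0, 5)

pivot columns: 0, 1, 2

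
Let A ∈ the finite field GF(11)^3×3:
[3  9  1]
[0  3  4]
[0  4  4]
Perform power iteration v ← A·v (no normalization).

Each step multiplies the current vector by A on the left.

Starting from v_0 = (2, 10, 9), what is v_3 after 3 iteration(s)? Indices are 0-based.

v_3 = (0, 5, 1)

v_0 = (2, 10, 9).
v_1 = A·v_0 = (6, 0, 10).
v_2 = A·v_1 = (6, 7, 7).
v_3 = A·v_2 = (0, 5, 1).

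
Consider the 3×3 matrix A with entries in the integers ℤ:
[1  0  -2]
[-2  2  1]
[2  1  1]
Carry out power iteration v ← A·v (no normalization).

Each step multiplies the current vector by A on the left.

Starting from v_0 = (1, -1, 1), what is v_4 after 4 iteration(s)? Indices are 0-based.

v_0 = (1, -1, 1).
v_1 = A·v_0 = (-1, -3, 2).
v_2 = A·v_1 = (-5, -2, -3).
v_3 = A·v_2 = (1, 3, -15).
v_4 = A·v_3 = (31, -11, -10).

v_4 = (31, -11, -10)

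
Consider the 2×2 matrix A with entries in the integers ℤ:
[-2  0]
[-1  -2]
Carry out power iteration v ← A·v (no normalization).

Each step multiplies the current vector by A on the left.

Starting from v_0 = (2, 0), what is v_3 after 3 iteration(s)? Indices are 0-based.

v_3 = (-16, -24)

v_0 = (2, 0).
v_1 = A·v_0 = (-4, -2).
v_2 = A·v_1 = (8, 8).
v_3 = A·v_2 = (-16, -24).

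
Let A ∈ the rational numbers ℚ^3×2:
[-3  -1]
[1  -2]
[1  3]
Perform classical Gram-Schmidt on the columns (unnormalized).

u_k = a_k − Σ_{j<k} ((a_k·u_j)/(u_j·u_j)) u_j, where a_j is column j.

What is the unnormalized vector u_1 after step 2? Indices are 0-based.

Step 1: u_0 = a_0 = (-3, 1, 1).
Step 2: u_1 = a_1 − (4/11)·u_0 = (1/11, -26/11, 29/11).

u_1 = (1/11, -26/11, 29/11)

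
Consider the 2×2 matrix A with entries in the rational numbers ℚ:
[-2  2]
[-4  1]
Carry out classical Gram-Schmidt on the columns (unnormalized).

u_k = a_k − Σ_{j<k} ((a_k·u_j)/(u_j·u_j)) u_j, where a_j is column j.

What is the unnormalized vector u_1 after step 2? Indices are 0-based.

u_1 = (6/5, -3/5)

Step 1: u_0 = a_0 = (-2, -4).
Step 2: u_1 = a_1 − (-2/5)·u_0 = (6/5, -3/5).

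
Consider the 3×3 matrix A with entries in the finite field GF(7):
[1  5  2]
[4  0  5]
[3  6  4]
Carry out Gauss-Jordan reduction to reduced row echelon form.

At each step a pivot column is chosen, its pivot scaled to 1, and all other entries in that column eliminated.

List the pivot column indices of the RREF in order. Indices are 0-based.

pivot columns: 0, 1, 2

step 1: normalize row 0 (÷1) = (1, 5, 2)
  row 1: subtract 4×row0 = (0, 1, 4)
  row 2: subtract 3×row0 = (0, 5, 5)
step 2: normalize row 1 (÷1) = (0, 1, 4)
  row 0: subtract 5×row1 = (1, 0, 3)
  row 2: subtract 5×row1 = (0, 0, 6)
step 3: normalize row 2 (÷6) = (0, 0, 1)
  row 0: subtract 3×row2 = (1, 0, 0)
  row 1: subtract 4×row2 = (0, 1, 0)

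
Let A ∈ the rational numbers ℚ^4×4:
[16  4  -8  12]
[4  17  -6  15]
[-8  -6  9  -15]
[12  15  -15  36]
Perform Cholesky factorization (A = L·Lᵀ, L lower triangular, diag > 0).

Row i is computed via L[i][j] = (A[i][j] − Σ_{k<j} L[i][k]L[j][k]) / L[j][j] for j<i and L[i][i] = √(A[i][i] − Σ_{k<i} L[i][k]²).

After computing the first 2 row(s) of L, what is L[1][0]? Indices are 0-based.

Step 1: L[0][0] = √(16) = 4.
  L[1][0] = (4) / L[0][0] = 1.
Step 2: L[1][1] = √(16) = 4.

L[1][0] = 1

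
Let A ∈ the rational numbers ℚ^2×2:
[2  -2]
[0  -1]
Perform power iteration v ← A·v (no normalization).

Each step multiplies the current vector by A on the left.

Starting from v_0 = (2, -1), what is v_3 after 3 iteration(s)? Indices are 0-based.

v_3 = (22, 1)

v_0 = (2, -1).
v_1 = A·v_0 = (6, 1).
v_2 = A·v_1 = (10, -1).
v_3 = A·v_2 = (22, 1).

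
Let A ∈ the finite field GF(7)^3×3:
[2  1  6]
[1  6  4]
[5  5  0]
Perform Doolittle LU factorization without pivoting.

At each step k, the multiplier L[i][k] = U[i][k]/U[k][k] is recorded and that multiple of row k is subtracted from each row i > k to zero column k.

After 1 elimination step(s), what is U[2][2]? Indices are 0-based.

[col 0] pivot 2
  R1 -= 4*R0 → (0, 2, 1)  (L[1][0] := 4)
  R2 -= 6*R0 → (0, 6, 6)  (L[2][0] := 6)

U[2][2] = 6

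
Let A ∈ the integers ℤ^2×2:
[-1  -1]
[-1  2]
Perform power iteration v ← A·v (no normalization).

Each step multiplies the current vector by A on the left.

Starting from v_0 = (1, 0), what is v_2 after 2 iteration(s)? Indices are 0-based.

v_0 = (1, 0).
v_1 = A·v_0 = (-1, -1).
v_2 = A·v_1 = (2, -1).

v_2 = (2, -1)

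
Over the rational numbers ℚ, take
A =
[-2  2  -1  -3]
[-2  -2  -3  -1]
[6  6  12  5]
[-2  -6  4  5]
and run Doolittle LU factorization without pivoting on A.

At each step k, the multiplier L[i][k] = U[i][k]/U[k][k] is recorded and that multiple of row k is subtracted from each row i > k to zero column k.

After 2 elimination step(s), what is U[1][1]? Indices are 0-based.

U[1][1] = -4

k=0: U[0][0]=-2
  eliminate (1,0): mult=1, new row 1: (0, -4, -2, 2); set L[1][0]=1
  eliminate (2,0): mult=-3, new row 2: (0, 12, 9, -4); set L[2][0]=-3
  eliminate (3,0): mult=1, new row 3: (0, -8, 5, 8); set L[3][0]=1
k=1: U[1][1]=-4
  eliminate (2,1): mult=-3, new row 2: (0, 0, 3, 2); set L[2][1]=-3
  eliminate (3,1): mult=2, new row 3: (0, 0, 9, 4); set L[3][1]=2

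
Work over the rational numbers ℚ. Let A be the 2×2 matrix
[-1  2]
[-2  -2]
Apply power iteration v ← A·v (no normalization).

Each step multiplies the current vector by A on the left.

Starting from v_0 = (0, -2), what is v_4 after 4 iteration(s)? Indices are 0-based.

v_0 = (0, -2).
v_1 = A·v_0 = (-4, 4).
v_2 = A·v_1 = (12, 0).
v_3 = A·v_2 = (-12, -24).
v_4 = A·v_3 = (-36, 72).

v_4 = (-36, 72)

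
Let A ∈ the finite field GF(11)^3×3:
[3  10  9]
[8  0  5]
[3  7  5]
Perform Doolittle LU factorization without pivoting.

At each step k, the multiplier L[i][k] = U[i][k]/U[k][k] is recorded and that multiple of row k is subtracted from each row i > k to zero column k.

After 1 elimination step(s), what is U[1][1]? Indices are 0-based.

[col 0] pivot 3
  R1 -= 10*R0 → (0, 10, 3)  (L[1][0] := 10)
  R2 -= 1*R0 → (0, 8, 7)  (L[2][0] := 1)

U[1][1] = 10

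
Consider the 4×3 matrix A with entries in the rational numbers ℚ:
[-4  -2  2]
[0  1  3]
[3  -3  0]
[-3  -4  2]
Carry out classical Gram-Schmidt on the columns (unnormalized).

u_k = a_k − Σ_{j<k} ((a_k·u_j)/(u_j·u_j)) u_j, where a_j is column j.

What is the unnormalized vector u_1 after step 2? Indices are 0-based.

Step 1: u_0 = a_0 = (-4, 0, 3, -3).
Step 2: u_1 = a_1 − (11/34)·u_0 = (-12/17, 1, -135/34, -103/34).

u_1 = (-12/17, 1, -135/34, -103/34)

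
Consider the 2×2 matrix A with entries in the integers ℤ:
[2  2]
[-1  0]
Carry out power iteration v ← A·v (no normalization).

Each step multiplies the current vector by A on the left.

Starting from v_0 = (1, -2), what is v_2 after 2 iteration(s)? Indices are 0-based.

v_0 = (1, -2).
v_1 = A·v_0 = (-2, -1).
v_2 = A·v_1 = (-6, 2).

v_2 = (-6, 2)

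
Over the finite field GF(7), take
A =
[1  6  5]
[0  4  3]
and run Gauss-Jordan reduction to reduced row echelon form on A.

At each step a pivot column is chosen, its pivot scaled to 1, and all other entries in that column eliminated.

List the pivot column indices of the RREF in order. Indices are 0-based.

pivot columns: 0, 1

step 1: normalize row 0 (÷1) = (1, 6, 5)
step 2: normalize row 1 (÷4) = (0, 1, 6)
  row 0: subtract 6×row1 = (1, 0, 4)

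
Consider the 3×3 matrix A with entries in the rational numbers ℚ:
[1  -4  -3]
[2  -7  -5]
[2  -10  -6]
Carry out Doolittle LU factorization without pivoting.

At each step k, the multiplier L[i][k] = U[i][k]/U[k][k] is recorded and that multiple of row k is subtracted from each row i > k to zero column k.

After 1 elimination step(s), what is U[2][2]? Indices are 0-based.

U[2][2] = 0

[col 0] pivot 1
  R1 -= 2*R0 → (0, 1, 1)  (L[1][0] := 2)
  R2 -= 2*R0 → (0, -2, 0)  (L[2][0] := 2)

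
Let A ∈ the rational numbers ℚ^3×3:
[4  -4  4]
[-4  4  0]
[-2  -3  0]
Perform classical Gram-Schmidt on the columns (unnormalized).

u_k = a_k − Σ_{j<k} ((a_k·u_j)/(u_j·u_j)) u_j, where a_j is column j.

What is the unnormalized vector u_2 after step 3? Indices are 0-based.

u_2 = (2, 2, 0)

Step 1: u_0 = a_0 = (4, -4, -2).
Step 2: u_1 = a_1 − (-13/18)·u_0 = (-10/9, 10/9, -40/9).
Step 3: u_2 = a_2 − (4/9)·u_0 − (-1/5)·u_1 = (2, 2, 0).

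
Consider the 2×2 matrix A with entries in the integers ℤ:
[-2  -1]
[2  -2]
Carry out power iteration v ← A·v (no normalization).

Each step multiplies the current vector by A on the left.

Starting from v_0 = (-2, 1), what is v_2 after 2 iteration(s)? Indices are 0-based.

v_2 = (0, 18)

v_0 = (-2, 1).
v_1 = A·v_0 = (3, -6).
v_2 = A·v_1 = (0, 18).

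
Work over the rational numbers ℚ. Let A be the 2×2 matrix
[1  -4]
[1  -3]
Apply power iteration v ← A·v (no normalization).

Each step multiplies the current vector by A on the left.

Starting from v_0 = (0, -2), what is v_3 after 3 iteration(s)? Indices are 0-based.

v_0 = (0, -2).
v_1 = A·v_0 = (8, 6).
v_2 = A·v_1 = (-16, -10).
v_3 = A·v_2 = (24, 14).

v_3 = (24, 14)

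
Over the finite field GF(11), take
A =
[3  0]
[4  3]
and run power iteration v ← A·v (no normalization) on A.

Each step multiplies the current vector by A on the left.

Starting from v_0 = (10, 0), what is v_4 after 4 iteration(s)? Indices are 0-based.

v_4 = (7, 8)

v_0 = (10, 0).
v_1 = A·v_0 = (8, 7).
v_2 = A·v_1 = (2, 9).
v_3 = A·v_2 = (6, 2).
v_4 = A·v_3 = (7, 8).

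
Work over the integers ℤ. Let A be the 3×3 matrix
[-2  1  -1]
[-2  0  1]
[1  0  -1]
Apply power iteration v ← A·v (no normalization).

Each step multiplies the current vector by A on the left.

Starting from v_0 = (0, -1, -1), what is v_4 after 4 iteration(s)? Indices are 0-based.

v_4 = (-8, -13, 7)

v_0 = (0, -1, -1).
v_1 = A·v_0 = (0, -1, 1).
v_2 = A·v_1 = (-2, 1, -1).
v_3 = A·v_2 = (6, 3, -1).
v_4 = A·v_3 = (-8, -13, 7).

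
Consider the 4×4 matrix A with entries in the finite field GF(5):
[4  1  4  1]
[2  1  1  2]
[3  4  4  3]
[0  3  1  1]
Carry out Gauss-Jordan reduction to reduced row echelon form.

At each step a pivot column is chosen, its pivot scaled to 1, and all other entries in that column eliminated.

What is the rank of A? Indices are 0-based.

rank = 3

[1] R0 /= 4  ⇒  (1, 4, 1, 4)
     R1 -= 2·R0  ⇒  (0, 3, 4, 4)
     R2 -= 3·R0  ⇒  (0, 2, 1, 1)
[2] R1 /= 3  ⇒  (0, 1, 3, 3)
     R0 -= 4·R1  ⇒  (1, 0, 4, 2)
     R2 -= 2·R1  ⇒  (0, 0, 0, 0)
     R3 -= 3·R1  ⇒  (0, 0, 2, 2)
[3] R2 <-> R3
[3] R2 /= 2  ⇒  (0, 0, 1, 1)
     R0 -= 4·R2  ⇒  (1, 0, 0, 3)
     R1 -= 3·R2  ⇒  (0, 1, 0, 0)
column 3 empty below row 3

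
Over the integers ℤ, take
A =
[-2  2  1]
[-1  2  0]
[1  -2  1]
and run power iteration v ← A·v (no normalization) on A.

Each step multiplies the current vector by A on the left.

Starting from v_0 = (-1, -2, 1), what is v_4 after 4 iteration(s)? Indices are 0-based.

v_0 = (-1, -2, 1).
v_1 = A·v_0 = (-1, -3, 4).
v_2 = A·v_1 = (0, -5, 9).
v_3 = A·v_2 = (-1, -10, 19).
v_4 = A·v_3 = (1, -19, 38).

v_4 = (1, -19, 38)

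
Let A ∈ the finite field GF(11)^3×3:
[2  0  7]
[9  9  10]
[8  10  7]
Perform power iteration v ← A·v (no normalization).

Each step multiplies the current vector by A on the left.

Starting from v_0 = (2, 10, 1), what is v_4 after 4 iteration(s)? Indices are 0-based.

v_4 = (2, 3, 2)

v_0 = (2, 10, 1).
v_1 = A·v_0 = (0, 8, 2).
v_2 = A·v_1 = (3, 4, 6).
v_3 = A·v_2 = (4, 2, 7).
v_4 = A·v_3 = (2, 3, 2).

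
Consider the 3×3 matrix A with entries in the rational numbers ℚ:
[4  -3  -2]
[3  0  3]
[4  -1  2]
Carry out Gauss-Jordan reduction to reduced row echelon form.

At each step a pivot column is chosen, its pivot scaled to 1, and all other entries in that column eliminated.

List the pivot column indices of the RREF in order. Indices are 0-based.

[1] R0 /= 4  ⇒  (1, -3/4, -1/2)
     R1 -= 3·R0  ⇒  (0, 9/4, 9/2)
     R2 -= 4·R0  ⇒  (0, 2, 4)
[2] R1 /= 9/4  ⇒  (0, 1, 2)
     R0 -= -3/4·R1  ⇒  (1, 0, 1)
     R2 -= 2·R1  ⇒  (0, 0, 0)
column 2 empty below row 2

pivot columns: 0, 1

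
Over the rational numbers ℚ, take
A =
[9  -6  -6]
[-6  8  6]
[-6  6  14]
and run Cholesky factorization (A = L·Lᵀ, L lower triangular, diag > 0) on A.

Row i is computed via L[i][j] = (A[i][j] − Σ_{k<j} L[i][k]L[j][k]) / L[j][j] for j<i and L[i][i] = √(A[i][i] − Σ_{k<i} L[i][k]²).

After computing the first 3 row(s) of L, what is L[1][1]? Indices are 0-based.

Step 1: L[0][0] = √(9) = 3.
  L[1][0] = (-6) / L[0][0] = -2.
Step 2: L[1][1] = √(4) = 2.
  L[2][0] = (-6) / L[0][0] = -2.
  L[2][1] = (2) / L[1][1] = 1.
Step 3: L[2][2] = √(9) = 3.

L[1][1] = 2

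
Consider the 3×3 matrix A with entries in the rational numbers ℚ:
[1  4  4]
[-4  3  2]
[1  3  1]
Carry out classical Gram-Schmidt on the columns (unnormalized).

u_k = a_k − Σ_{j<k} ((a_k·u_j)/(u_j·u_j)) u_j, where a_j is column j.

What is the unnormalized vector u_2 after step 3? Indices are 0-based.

u_2 = (585/587, -39/587, -741/587)

Step 1: u_0 = a_0 = (1, -4, 1).
Step 2: u_1 = a_1 − (-5/18)·u_0 = (77/18, 17/9, 59/18).
Step 3: u_2 = a_2 − (-1/6)·u_0 − (435/587)·u_1 = (585/587, -39/587, -741/587).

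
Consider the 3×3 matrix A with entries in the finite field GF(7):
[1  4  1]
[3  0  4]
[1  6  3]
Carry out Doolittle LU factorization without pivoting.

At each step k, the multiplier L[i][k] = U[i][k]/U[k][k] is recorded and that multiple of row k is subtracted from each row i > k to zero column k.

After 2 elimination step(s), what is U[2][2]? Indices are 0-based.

U[2][2] = 1

[col 0] pivot 1
  R1 -= 3*R0 → (0, 2, 1)  (L[1][0] := 3)
  R2 -= 1*R0 → (0, 2, 2)  (L[2][0] := 1)
[col 1] pivot 2
  R2 -= 1*R1 → (0, 0, 1)  (L[2][1] := 1)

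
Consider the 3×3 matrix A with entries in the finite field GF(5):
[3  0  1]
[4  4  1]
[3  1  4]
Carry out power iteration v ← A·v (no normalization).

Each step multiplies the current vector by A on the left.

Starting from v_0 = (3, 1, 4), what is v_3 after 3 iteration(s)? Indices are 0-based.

v_3 = (3, 0, 0)

v_0 = (3, 1, 4).
v_1 = A·v_0 = (3, 0, 1).
v_2 = A·v_1 = (0, 3, 3).
v_3 = A·v_2 = (3, 0, 0).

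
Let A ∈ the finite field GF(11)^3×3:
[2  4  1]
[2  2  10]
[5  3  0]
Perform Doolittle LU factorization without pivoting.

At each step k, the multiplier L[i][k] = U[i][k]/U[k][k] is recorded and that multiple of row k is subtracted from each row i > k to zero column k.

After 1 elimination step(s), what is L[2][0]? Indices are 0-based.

L[2][0] = 8

k=0: U[0][0]=2
  eliminate (1,0): mult=1, new row 1: (0, 9, 9); set L[1][0]=1
  eliminate (2,0): mult=8, new row 2: (0, 4, 3); set L[2][0]=8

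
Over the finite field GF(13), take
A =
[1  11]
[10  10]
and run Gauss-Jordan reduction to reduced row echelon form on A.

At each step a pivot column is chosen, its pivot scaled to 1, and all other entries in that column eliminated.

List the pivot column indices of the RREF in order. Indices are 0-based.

pivot(0,0)=1: scale R0 → (1, 11)
  clear (1,0): R1 −= (10)R0 → (0, 4)
pivot(1,1)=4: scale R1 → (0, 1)
  clear (0,1): R0 −= (11)R1 → (1, 0)

pivot columns: 0, 1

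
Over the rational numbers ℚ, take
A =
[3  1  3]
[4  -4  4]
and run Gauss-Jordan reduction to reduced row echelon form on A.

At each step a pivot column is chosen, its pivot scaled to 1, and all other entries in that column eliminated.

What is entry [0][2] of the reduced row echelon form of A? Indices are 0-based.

pivot(0,0)=3: scale R0 → (1, 1/3, 1)
  clear (1,0): R1 −= (4)R0 → (0, -16/3, 0)
pivot(1,1)=-16/3: scale R1 → (0, 1, 0)
  clear (0,1): R0 −= (1/3)R1 → (1, 0, 1)

M[0][2] = 1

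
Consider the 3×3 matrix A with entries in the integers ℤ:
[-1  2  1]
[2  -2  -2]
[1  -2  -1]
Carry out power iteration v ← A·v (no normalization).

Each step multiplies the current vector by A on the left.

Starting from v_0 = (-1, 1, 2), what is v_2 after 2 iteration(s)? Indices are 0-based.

v_2 = (-26, 36, 26)

v_0 = (-1, 1, 2).
v_1 = A·v_0 = (5, -8, -5).
v_2 = A·v_1 = (-26, 36, 26).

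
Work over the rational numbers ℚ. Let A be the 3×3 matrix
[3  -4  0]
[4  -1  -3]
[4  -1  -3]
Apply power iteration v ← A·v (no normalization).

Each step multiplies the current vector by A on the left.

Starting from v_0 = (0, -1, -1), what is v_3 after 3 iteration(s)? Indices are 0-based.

v_3 = (-12, -16, -16)

v_0 = (0, -1, -1).
v_1 = A·v_0 = (4, 4, 4).
v_2 = A·v_1 = (-4, 0, 0).
v_3 = A·v_2 = (-12, -16, -16).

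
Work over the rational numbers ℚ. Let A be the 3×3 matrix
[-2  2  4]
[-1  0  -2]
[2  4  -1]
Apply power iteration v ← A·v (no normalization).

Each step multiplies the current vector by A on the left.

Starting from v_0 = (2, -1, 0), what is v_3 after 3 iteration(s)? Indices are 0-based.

v_0 = (2, -1, 0).
v_1 = A·v_0 = (-6, -2, 0).
v_2 = A·v_1 = (8, 6, -20).
v_3 = A·v_2 = (-84, 32, 60).

v_3 = (-84, 32, 60)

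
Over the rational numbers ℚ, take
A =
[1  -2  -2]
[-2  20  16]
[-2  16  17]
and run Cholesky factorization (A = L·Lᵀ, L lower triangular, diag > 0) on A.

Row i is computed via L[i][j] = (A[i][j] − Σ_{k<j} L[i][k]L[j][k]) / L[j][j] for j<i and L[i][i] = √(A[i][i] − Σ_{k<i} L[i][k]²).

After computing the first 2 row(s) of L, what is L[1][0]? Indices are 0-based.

Step 1: L[0][0] = √(1) = 1.
  L[1][0] = (-2) / L[0][0] = -2.
Step 2: L[1][1] = √(16) = 4.

L[1][0] = -2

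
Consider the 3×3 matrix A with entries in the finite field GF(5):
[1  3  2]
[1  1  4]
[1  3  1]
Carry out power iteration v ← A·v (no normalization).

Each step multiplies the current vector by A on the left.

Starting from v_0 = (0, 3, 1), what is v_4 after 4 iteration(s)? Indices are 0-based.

v_0 = (0, 3, 1).
v_1 = A·v_0 = (1, 2, 0).
v_2 = A·v_1 = (2, 3, 2).
v_3 = A·v_2 = (0, 3, 3).
v_4 = A·v_3 = (0, 0, 2).

v_4 = (0, 0, 2)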